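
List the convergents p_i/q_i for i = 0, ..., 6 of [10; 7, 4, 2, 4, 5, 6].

Using the convergent recurrence p_i = a_i*p_{i-1} + p_{i-2}, q_i = a_i*q_{i-1} + q_{i-2} with p_{-2}=0, p_{-1}=1, q_{-2}=1, q_{-1}=0:
  i=0: a_0=10, p_0 = 10*1 + 0 = 10, q_0 = 10*0 + 1 = 1.
  i=1: a_1=7, p_1 = 7*10 + 1 = 71, q_1 = 7*1 + 0 = 7.
  i=2: a_2=4, p_2 = 4*71 + 10 = 294, q_2 = 4*7 + 1 = 29.
  i=3: a_3=2, p_3 = 2*294 + 71 = 659, q_3 = 2*29 + 7 = 65.
  i=4: a_4=4, p_4 = 4*659 + 294 = 2930, q_4 = 4*65 + 29 = 289.
  i=5: a_5=5, p_5 = 5*2930 + 659 = 15309, q_5 = 5*289 + 65 = 1510.
  i=6: a_6=6, p_6 = 6*15309 + 2930 = 94784, q_6 = 6*1510 + 289 = 9349.

10/1, 71/7, 294/29, 659/65, 2930/289, 15309/1510, 94784/9349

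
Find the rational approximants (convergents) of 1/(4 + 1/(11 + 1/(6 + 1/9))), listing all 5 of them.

Using the convergent recurrence p_i = a_i*p_{i-1} + p_{i-2}, q_i = a_i*q_{i-1} + q_{i-2} with p_{-2}=0, p_{-1}=1, q_{-2}=1, q_{-1}=0:
  i=0: a_0=0, p_0 = 0*1 + 0 = 0, q_0 = 0*0 + 1 = 1.
  i=1: a_1=4, p_1 = 4*0 + 1 = 1, q_1 = 4*1 + 0 = 4.
  i=2: a_2=11, p_2 = 11*1 + 0 = 11, q_2 = 11*4 + 1 = 45.
  i=3: a_3=6, p_3 = 6*11 + 1 = 67, q_3 = 6*45 + 4 = 274.
  i=4: a_4=9, p_4 = 9*67 + 11 = 614, q_4 = 9*274 + 45 = 2511.

0/1, 1/4, 11/45, 67/274, 614/2511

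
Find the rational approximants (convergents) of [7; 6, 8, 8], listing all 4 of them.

Using the convergent recurrence p_i = a_i*p_{i-1} + p_{i-2}, q_i = a_i*q_{i-1} + q_{i-2} with p_{-2}=0, p_{-1}=1, q_{-2}=1, q_{-1}=0:
  i=0: a_0=7, p_0 = 7*1 + 0 = 7, q_0 = 7*0 + 1 = 1.
  i=1: a_1=6, p_1 = 6*7 + 1 = 43, q_1 = 6*1 + 0 = 6.
  i=2: a_2=8, p_2 = 8*43 + 7 = 351, q_2 = 8*6 + 1 = 49.
  i=3: a_3=8, p_3 = 8*351 + 43 = 2851, q_3 = 8*49 + 6 = 398.

7/1, 43/6, 351/49, 2851/398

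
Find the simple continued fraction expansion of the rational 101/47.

Run the Euclidean algorithm on 101 and 47; the successive quotients are the partial quotients a_0, a_1, ... (each step inverts the fractional part left over by the previous one):
  101 = 2*47 + 7, so a_0 = 2.
  47 = 6*7 + 5, so a_1 = 6.
  7 = 1*5 + 2, so a_2 = 1.
  5 = 2*2 + 1, so a_3 = 2.
  2 = 2*1 + 0, so a_4 = 2.
The remainder reaches 0 after 5 divisions, so the expansion has 5 partial quotients, read off in order.

[2; 6, 1, 2, 2]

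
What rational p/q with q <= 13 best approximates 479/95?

66/13

Expand x = 479/95 as a continued fraction with the Euclidean algorithm:
  479 = 5*95 + 4, so a_0 = 5.
  95 = 23*4 + 3, so a_1 = 23.
  4 = 1*3 + 1, so a_2 = 1.
  3 = 3*1 + 0, so a_3 = 3.
so x = [5; 23, 1, 3].
Convergents (p_i = a_i*p_{i-1} + p_{i-2}, q_i = a_i*q_{i-1} + q_{i-2} with p_{-2}=0, p_{-1}=1, q_{-2}=1, q_{-1}=0), until the denominator exceeds 13:
  i=0: a_0=5, p_0 = 5*1 + 0 = 5, q_0 = 5*0 + 1 = 1.
  i=1: a_1=23, p_1 = 23*5 + 1 = 116, q_1 = 23*1 + 0 = 23.
q_1 = 23 > 13, so the last convergent with denominator <= 13 is p_0/q_0 = 5/1.
The closest fraction with denominator <= 13 is either p_0/q_0 or the intermediate fraction (k*p_0 + p_{-1})/(k*q_0 + q_{-1}) with the largest k >= 1 whose denominator stays <= 13; these approach x as k grows, and every other convergent or intermediate fraction in range is farther away.
Largest k: floor((13 - q_{-1})/q_0) = floor((13 - 0)/1) = 13 (using the seeds p_{-1} = 1, q_{-1} = 0).
That gives (13*5 + 1)/(13*1 + 0) = 66/13.
Compare the errors: |x - 5/1| = |479*1 - 5*95|/(95*1) = 4/95, and |x - 66/13| = |479*13 - 66*95|/(95*13) = 43/1235.
Cross-multiplying, 43*95 = 4085 < 4940 = 4*1235, so 43/1235 is smaller: the intermediate fraction 66/13 is closer to x than 5/1.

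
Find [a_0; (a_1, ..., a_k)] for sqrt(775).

[27; (1, 5, 4, 1, 8, 2, 8, 1, 4, 5, 1, 54)]

Write x_i = (sqrt(775) + m_i)/d_i with (m_0, d_0) = (0, 1). a_0 = floor(sqrt(775)) = 27, since 27^2 = 729 <= 775 < 784 = 28^2.
Iterate m_{i+1} = d_i*a_i - m_i, d_{i+1} = (775 - m_{i+1}^2)/d_i, a_{i+1} = floor((a_0 + m_{i+1})/d_{i+1}):
  m_1 = 1*27 - 0 = 27, d_1 = (775 - 27^2)/1 = 46/1 = 46, a_1 = floor((27 + 27)/46) = 1.
  m_2 = 46*1 - 27 = 19, d_2 = (775 - 19^2)/46 = 414/46 = 9, a_2 = floor((27 + 19)/9) = 5.
  m_3 = 9*5 - 19 = 26, d_3 = (775 - 26^2)/9 = 99/9 = 11, a_3 = floor((27 + 26)/11) = 4.
  m_4 = 11*4 - 26 = 18, d_4 = (775 - 18^2)/11 = 451/11 = 41, a_4 = floor((27 + 18)/41) = 1.
  m_5 = 41*1 - 18 = 23, d_5 = (775 - 23^2)/41 = 246/41 = 6, a_5 = floor((27 + 23)/6) = 8.
  m_6 = 6*8 - 23 = 25, d_6 = (775 - 25^2)/6 = 150/6 = 25, a_6 = floor((27 + 25)/25) = 2.
  m_7 = 25*2 - 25 = 25, d_7 = (775 - 25^2)/25 = 150/25 = 6, a_7 = floor((27 + 25)/6) = 8.
  m_8 = 6*8 - 25 = 23, d_8 = (775 - 23^2)/6 = 246/6 = 41, a_8 = floor((27 + 23)/41) = 1.
  m_9 = 41*1 - 23 = 18, d_9 = (775 - 18^2)/41 = 451/41 = 11, a_9 = floor((27 + 18)/11) = 4.
  m_10 = 11*4 - 18 = 26, d_10 = (775 - 26^2)/11 = 99/11 = 9, a_10 = floor((27 + 26)/9) = 5.
  m_11 = 9*5 - 26 = 19, d_11 = (775 - 19^2)/9 = 414/9 = 46, a_11 = floor((27 + 19)/46) = 1.
  m_12 = 46*1 - 19 = 27, d_12 = (775 - 27^2)/46 = 46/46 = 1, a_12 = floor((27 + 27)/1) = 54.
  m_13 = 1*54 - 27 = 27, d_13 = (775 - 27^2)/1 = 46/1 = 46: (m_13, d_13) = (m_1, d_1) = (27, 46), so from here the quotients repeat a_1, ..., a_12; the period length is 12.
Hence the expansion of sqrt(775) is a_0 = 27 followed by the repeating block 1, 5, 4, 1, 8, 2, 8, 1, 4, 5, 1, 54 (period 12).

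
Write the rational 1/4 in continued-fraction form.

[0; 4]

Run the Euclidean algorithm on 1 and 4; the successive quotients are the partial quotients a_0, a_1, ... (each step inverts the fractional part left over by the previous one):
  1 = 0*4 + 1, so a_0 = 0.
  4 = 4*1 + 0, so a_1 = 4.
The remainder reaches 0 after 2 divisions, so the expansion has 2 partial quotients, read off in order.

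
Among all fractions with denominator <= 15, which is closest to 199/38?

68/13

Expand x = 199/38 as a continued fraction with the Euclidean algorithm:
  199 = 5*38 + 9, so a_0 = 5.
  38 = 4*9 + 2, so a_1 = 4.
  9 = 4*2 + 1, so a_2 = 4.
  2 = 2*1 + 0, so a_3 = 2.
so x = [5; 4, 4, 2].
Convergents (p_i = a_i*p_{i-1} + p_{i-2}, q_i = a_i*q_{i-1} + q_{i-2} with p_{-2}=0, p_{-1}=1, q_{-2}=1, q_{-1}=0), until the denominator exceeds 15:
  i=0: a_0=5, p_0 = 5*1 + 0 = 5, q_0 = 5*0 + 1 = 1.
  i=1: a_1=4, p_1 = 4*5 + 1 = 21, q_1 = 4*1 + 0 = 4.
  i=2: a_2=4, p_2 = 4*21 + 5 = 89, q_2 = 4*4 + 1 = 17.
q_2 = 17 > 15, so the last convergent with denominator <= 15 is p_1/q_1 = 21/4.
The closest fraction with denominator <= 15 is either p_1/q_1 or the intermediate fraction (k*p_1 + p_0)/(k*q_1 + q_0) with the largest k >= 1 whose denominator stays <= 15; these approach x as k grows, and every other convergent or intermediate fraction in range is farther away.
Largest k: floor((15 - q_0)/q_1) = floor((15 - 1)/4) = 3.
That gives (3*21 + 5)/(3*4 + 1) = 68/13.
Compare the errors: |x - 21/4| = |199*4 - 21*38|/(38*4) = 2/152, and |x - 68/13| = |199*13 - 68*38|/(38*13) = 3/494.
Cross-multiplying, 3*152 = 456 < 988 = 2*494, so 3/494 is smaller: the intermediate fraction 68/13 is closer to x than 21/4.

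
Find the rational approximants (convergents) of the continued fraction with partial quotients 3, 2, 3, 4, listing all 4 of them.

3/1, 7/2, 24/7, 103/30

Using the convergent recurrence p_i = a_i*p_{i-1} + p_{i-2}, q_i = a_i*q_{i-1} + q_{i-2} with p_{-2}=0, p_{-1}=1, q_{-2}=1, q_{-1}=0:
  i=0: a_0=3, p_0 = 3*1 + 0 = 3, q_0 = 3*0 + 1 = 1.
  i=1: a_1=2, p_1 = 2*3 + 1 = 7, q_1 = 2*1 + 0 = 2.
  i=2: a_2=3, p_2 = 3*7 + 3 = 24, q_2 = 3*2 + 1 = 7.
  i=3: a_3=4, p_3 = 4*24 + 7 = 103, q_3 = 4*7 + 2 = 30.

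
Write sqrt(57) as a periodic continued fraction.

[7; (1, 1, 4, 1, 1, 14)]

Write x_i = (sqrt(57) + m_i)/d_i with (m_0, d_0) = (0, 1). a_0 = floor(sqrt(57)) = 7, since 7^2 = 49 <= 57 < 64 = 8^2.
Iterate m_{i+1} = d_i*a_i - m_i, d_{i+1} = (57 - m_{i+1}^2)/d_i, a_{i+1} = floor((a_0 + m_{i+1})/d_{i+1}):
  m_1 = 1*7 - 0 = 7, d_1 = (57 - 7^2)/1 = 8/1 = 8, a_1 = floor((7 + 7)/8) = 1.
  m_2 = 8*1 - 7 = 1, d_2 = (57 - 1^2)/8 = 56/8 = 7, a_2 = floor((7 + 1)/7) = 1.
  m_3 = 7*1 - 1 = 6, d_3 = (57 - 6^2)/7 = 21/7 = 3, a_3 = floor((7 + 6)/3) = 4.
  m_4 = 3*4 - 6 = 6, d_4 = (57 - 6^2)/3 = 21/3 = 7, a_4 = floor((7 + 6)/7) = 1.
  m_5 = 7*1 - 6 = 1, d_5 = (57 - 1^2)/7 = 56/7 = 8, a_5 = floor((7 + 1)/8) = 1.
  m_6 = 8*1 - 1 = 7, d_6 = (57 - 7^2)/8 = 8/8 = 1, a_6 = floor((7 + 7)/1) = 14.
  m_7 = 1*14 - 7 = 7, d_7 = (57 - 7^2)/1 = 8/1 = 8: (m_7, d_7) = (m_1, d_1) = (7, 8), so from here the quotients repeat a_1, ..., a_6; the period length is 6.
Hence the expansion of sqrt(57) is a_0 = 7 followed by the repeating block 1, 1, 4, 1, 1, 14 (period 6).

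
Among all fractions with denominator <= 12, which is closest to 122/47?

13/5

Expand x = 122/47 as a continued fraction with the Euclidean algorithm:
  122 = 2*47 + 28, so a_0 = 2.
  47 = 1*28 + 19, so a_1 = 1.
  28 = 1*19 + 9, so a_2 = 1.
  19 = 2*9 + 1, so a_3 = 2.
  9 = 9*1 + 0, so a_4 = 9.
so x = [2; 1, 1, 2, 9].
Convergents (p_i = a_i*p_{i-1} + p_{i-2}, q_i = a_i*q_{i-1} + q_{i-2} with p_{-2}=0, p_{-1}=1, q_{-2}=1, q_{-1}=0), until the denominator exceeds 12:
  i=0: a_0=2, p_0 = 2*1 + 0 = 2, q_0 = 2*0 + 1 = 1.
  i=1: a_1=1, p_1 = 1*2 + 1 = 3, q_1 = 1*1 + 0 = 1.
  i=2: a_2=1, p_2 = 1*3 + 2 = 5, q_2 = 1*1 + 1 = 2.
  i=3: a_3=2, p_3 = 2*5 + 3 = 13, q_3 = 2*2 + 1 = 5.
  i=4: a_4=9, p_4 = 9*13 + 5 = 122, q_4 = 9*5 + 2 = 47.
q_4 = 47 > 12, so the last convergent with denominator <= 12 is p_3/q_3 = 13/5.
The closest fraction with denominator <= 12 is either p_3/q_3 or the intermediate fraction (k*p_3 + p_2)/(k*q_3 + q_2) with the largest k >= 1 whose denominator stays <= 12; these approach x as k grows, and every other convergent or intermediate fraction in range is farther away.
Largest k: floor((12 - q_2)/q_3) = floor((12 - 2)/5) = 2.
That gives (2*13 + 5)/(2*5 + 2) = 31/12.
Compare the errors: |x - 13/5| = |122*5 - 13*47|/(47*5) = 1/235, and |x - 31/12| = |122*12 - 31*47|/(47*12) = 7/564.
Cross-multiplying, 1*564 = 564 < 1645 = 7*235, so 1/235 is smaller: the convergent 13/5 is closer to x than 31/12.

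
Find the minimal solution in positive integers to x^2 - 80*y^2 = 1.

First expand sqrt(80) as a continued fraction. With x_i = (sqrt(80) + m_i)/d_i and (m_0, d_0) = (0, 1): a_0 = floor(sqrt(80)) = 8, since 8^2 = 64 <= 80 < 81 = 9^2.
Iterate m_{i+1} = d_i*a_i - m_i, d_{i+1} = (80 - m_{i+1}^2)/d_i, a_{i+1} = floor((a_0 + m_{i+1})/d_{i+1}):
  m_1 = 1*8 - 0 = 8, d_1 = (80 - 8^2)/1 = 16/1 = 16, a_1 = floor((8 + 8)/16) = 1.
  m_2 = 16*1 - 8 = 8, d_2 = (80 - 8^2)/16 = 16/16 = 1, a_2 = floor((8 + 8)/1) = 16.
  m_3 = 1*16 - 8 = 8, d_3 = (80 - 8^2)/1 = 16/1 = 16: (m_3, d_3) = (m_1, d_1) = (8, 16), so from here the quotients repeat a_1, a_2; the period length is 2.
So sqrt(80) = [8; (1, 16)] with period length k = 2.
k is even, so the fundamental solution of x^2 - 80y^2 = 1 is (p_{k-1}, q_{k-1}) = (p_1, q_1); compute convergents through index 1.
Convergents (p_i = a_i*p_{i-1} + p_{i-2}, q_i = a_i*q_{i-1} + q_{i-2} with p_{-2}=0, p_{-1}=1, q_{-2}=1, q_{-1}=0):
  i=0: a_0=8, p_0 = 8*1 + 0 = 8, q_0 = 8*0 + 1 = 1.
  i=1: a_1=1, p_1 = 1*8 + 1 = 9, q_1 = 1*1 + 0 = 1.
Check: 9^2 - 80*1^2 = 81 - 80 = 1, so (x, y) = (9, 1) solves the equation, and by the theorem it is the least positive solution.

(x, y) = (9, 1)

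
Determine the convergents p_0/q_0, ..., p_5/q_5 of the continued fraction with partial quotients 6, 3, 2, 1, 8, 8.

Using the convergent recurrence p_i = a_i*p_{i-1} + p_{i-2}, q_i = a_i*q_{i-1} + q_{i-2} with p_{-2}=0, p_{-1}=1, q_{-2}=1, q_{-1}=0:
  i=0: a_0=6, p_0 = 6*1 + 0 = 6, q_0 = 6*0 + 1 = 1.
  i=1: a_1=3, p_1 = 3*6 + 1 = 19, q_1 = 3*1 + 0 = 3.
  i=2: a_2=2, p_2 = 2*19 + 6 = 44, q_2 = 2*3 + 1 = 7.
  i=3: a_3=1, p_3 = 1*44 + 19 = 63, q_3 = 1*7 + 3 = 10.
  i=4: a_4=8, p_4 = 8*63 + 44 = 548, q_4 = 8*10 + 7 = 87.
  i=5: a_5=8, p_5 = 8*548 + 63 = 4447, q_5 = 8*87 + 10 = 706.

6/1, 19/3, 44/7, 63/10, 548/87, 4447/706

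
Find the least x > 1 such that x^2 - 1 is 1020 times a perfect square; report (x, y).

First expand sqrt(1020) as a continued fraction. With x_i = (sqrt(1020) + m_i)/d_i and (m_0, d_0) = (0, 1): a_0 = floor(sqrt(1020)) = 31, since 31^2 = 961 <= 1020 < 1024 = 32^2.
Iterate m_{i+1} = d_i*a_i - m_i, d_{i+1} = (1020 - m_{i+1}^2)/d_i, a_{i+1} = floor((a_0 + m_{i+1})/d_{i+1}):
  m_1 = 1*31 - 0 = 31, d_1 = (1020 - 31^2)/1 = 59/1 = 59, a_1 = floor((31 + 31)/59) = 1.
  m_2 = 59*1 - 31 = 28, d_2 = (1020 - 28^2)/59 = 236/59 = 4, a_2 = floor((31 + 28)/4) = 14.
  m_3 = 4*14 - 28 = 28, d_3 = (1020 - 28^2)/4 = 236/4 = 59, a_3 = floor((31 + 28)/59) = 1.
  m_4 = 59*1 - 28 = 31, d_4 = (1020 - 31^2)/59 = 59/59 = 1, a_4 = floor((31 + 31)/1) = 62.
  m_5 = 1*62 - 31 = 31, d_5 = (1020 - 31^2)/1 = 59/1 = 59: (m_5, d_5) = (m_1, d_1) = (31, 59), so from here the quotients repeat a_1, ..., a_4; the period length is 4.
So sqrt(1020) = [31; (1, 14, 1, 62)] with period length k = 4.
k is even, so the fundamental solution of x^2 - 1020y^2 = 1 is (p_{k-1}, q_{k-1}) = (p_3, q_3); compute convergents through index 3.
Convergents (p_i = a_i*p_{i-1} + p_{i-2}, q_i = a_i*q_{i-1} + q_{i-2} with p_{-2}=0, p_{-1}=1, q_{-2}=1, q_{-1}=0):
  i=0: a_0=31, p_0 = 31*1 + 0 = 31, q_0 = 31*0 + 1 = 1.
  i=1: a_1=1, p_1 = 1*31 + 1 = 32, q_1 = 1*1 + 0 = 1.
  i=2: a_2=14, p_2 = 14*32 + 31 = 479, q_2 = 14*1 + 1 = 15.
  i=3: a_3=1, p_3 = 1*479 + 32 = 511, q_3 = 1*15 + 1 = 16.
Check: 511^2 - 1020*16^2 = 261121 - 261120 = 1, so (x, y) = (511, 16) solves the equation, and by the theorem it is the least positive solution.

(x, y) = (511, 16)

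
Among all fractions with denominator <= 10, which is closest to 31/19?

13/8

Expand x = 31/19 as a continued fraction with the Euclidean algorithm:
  31 = 1*19 + 12, so a_0 = 1.
  19 = 1*12 + 7, so a_1 = 1.
  12 = 1*7 + 5, so a_2 = 1.
  7 = 1*5 + 2, so a_3 = 1.
  5 = 2*2 + 1, so a_4 = 2.
  2 = 2*1 + 0, so a_5 = 2.
so x = [1; 1, 1, 1, 2, 2].
Convergents (p_i = a_i*p_{i-1} + p_{i-2}, q_i = a_i*q_{i-1} + q_{i-2} with p_{-2}=0, p_{-1}=1, q_{-2}=1, q_{-1}=0), until the denominator exceeds 10:
  i=0: a_0=1, p_0 = 1*1 + 0 = 1, q_0 = 1*0 + 1 = 1.
  i=1: a_1=1, p_1 = 1*1 + 1 = 2, q_1 = 1*1 + 0 = 1.
  i=2: a_2=1, p_2 = 1*2 + 1 = 3, q_2 = 1*1 + 1 = 2.
  i=3: a_3=1, p_3 = 1*3 + 2 = 5, q_3 = 1*2 + 1 = 3.
  i=4: a_4=2, p_4 = 2*5 + 3 = 13, q_4 = 2*3 + 2 = 8.
  i=5: a_5=2, p_5 = 2*13 + 5 = 31, q_5 = 2*8 + 3 = 19.
q_5 = 19 > 10, so the last convergent with denominator <= 10 is p_4/q_4 = 13/8.
The closest fraction with denominator <= 10 is either p_4/q_4 or the intermediate fraction (k*p_4 + p_3)/(k*q_4 + q_3) with the largest k >= 1 whose denominator stays <= 10; these approach x as k grows, and every other convergent or intermediate fraction in range is farther away.
Largest k: floor((10 - q_3)/q_4) = floor((10 - 3)/8) = 0.
Since k = 0, no intermediate fraction beyond p_4/q_4 has denominator <= 10, so the convergent 13/8 is the closest (its error is |31*8 - 13*19|/(19*8) = 1/152).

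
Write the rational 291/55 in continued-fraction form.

Run the Euclidean algorithm on 291 and 55; the successive quotients are the partial quotients a_0, a_1, ... (each step inverts the fractional part left over by the previous one):
  291 = 5*55 + 16, so a_0 = 5.
  55 = 3*16 + 7, so a_1 = 3.
  16 = 2*7 + 2, so a_2 = 2.
  7 = 3*2 + 1, so a_3 = 3.
  2 = 2*1 + 0, so a_4 = 2.
The remainder reaches 0 after 5 divisions, so the expansion has 5 partial quotients, read off in order.

[5; 3, 2, 3, 2]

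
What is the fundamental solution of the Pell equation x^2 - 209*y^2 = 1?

(x, y) = (46551, 3220)

First expand sqrt(209) as a continued fraction. With x_i = (sqrt(209) + m_i)/d_i and (m_0, d_0) = (0, 1): a_0 = floor(sqrt(209)) = 14, since 14^2 = 196 <= 209 < 225 = 15^2.
Iterate m_{i+1} = d_i*a_i - m_i, d_{i+1} = (209 - m_{i+1}^2)/d_i, a_{i+1} = floor((a_0 + m_{i+1})/d_{i+1}):
  m_1 = 1*14 - 0 = 14, d_1 = (209 - 14^2)/1 = 13/1 = 13, a_1 = floor((14 + 14)/13) = 2.
  m_2 = 13*2 - 14 = 12, d_2 = (209 - 12^2)/13 = 65/13 = 5, a_2 = floor((14 + 12)/5) = 5.
  m_3 = 5*5 - 12 = 13, d_3 = (209 - 13^2)/5 = 40/5 = 8, a_3 = floor((14 + 13)/8) = 3.
  m_4 = 8*3 - 13 = 11, d_4 = (209 - 11^2)/8 = 88/8 = 11, a_4 = floor((14 + 11)/11) = 2.
  m_5 = 11*2 - 11 = 11, d_5 = (209 - 11^2)/11 = 88/11 = 8, a_5 = floor((14 + 11)/8) = 3.
  m_6 = 8*3 - 11 = 13, d_6 = (209 - 13^2)/8 = 40/8 = 5, a_6 = floor((14 + 13)/5) = 5.
  m_7 = 5*5 - 13 = 12, d_7 = (209 - 12^2)/5 = 65/5 = 13, a_7 = floor((14 + 12)/13) = 2.
  m_8 = 13*2 - 12 = 14, d_8 = (209 - 14^2)/13 = 13/13 = 1, a_8 = floor((14 + 14)/1) = 28.
  m_9 = 1*28 - 14 = 14, d_9 = (209 - 14^2)/1 = 13/1 = 13: (m_9, d_9) = (m_1, d_1) = (14, 13), so from here the quotients repeat a_1, ..., a_8; the period length is 8.
So sqrt(209) = [14; (2, 5, 3, 2, 3, 5, 2, 28)] with period length k = 8.
k is even, so the fundamental solution of x^2 - 209y^2 = 1 is (p_{k-1}, q_{k-1}) = (p_7, q_7); compute convergents through index 7.
Convergents (p_i = a_i*p_{i-1} + p_{i-2}, q_i = a_i*q_{i-1} + q_{i-2} with p_{-2}=0, p_{-1}=1, q_{-2}=1, q_{-1}=0):
  i=0: a_0=14, p_0 = 14*1 + 0 = 14, q_0 = 14*0 + 1 = 1.
  i=1: a_1=2, p_1 = 2*14 + 1 = 29, q_1 = 2*1 + 0 = 2.
  i=2: a_2=5, p_2 = 5*29 + 14 = 159, q_2 = 5*2 + 1 = 11.
  i=3: a_3=3, p_3 = 3*159 + 29 = 506, q_3 = 3*11 + 2 = 35.
  i=4: a_4=2, p_4 = 2*506 + 159 = 1171, q_4 = 2*35 + 11 = 81.
  i=5: a_5=3, p_5 = 3*1171 + 506 = 4019, q_5 = 3*81 + 35 = 278.
  i=6: a_6=5, p_6 = 5*4019 + 1171 = 21266, q_6 = 5*278 + 81 = 1471.
  i=7: a_7=2, p_7 = 2*21266 + 4019 = 46551, q_7 = 2*1471 + 278 = 3220.
Check: 46551^2 - 209*3220^2 = 2166995601 - 2166995600 = 1, so (x, y) = (46551, 3220) solves the equation, and by the theorem it is the least positive solution.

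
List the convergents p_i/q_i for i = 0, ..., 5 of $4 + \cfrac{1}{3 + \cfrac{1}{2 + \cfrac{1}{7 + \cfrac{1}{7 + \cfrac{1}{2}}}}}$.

Using the convergent recurrence p_i = a_i*p_{i-1} + p_{i-2}, q_i = a_i*q_{i-1} + q_{i-2} with p_{-2}=0, p_{-1}=1, q_{-2}=1, q_{-1}=0:
  i=0: a_0=4, p_0 = 4*1 + 0 = 4, q_0 = 4*0 + 1 = 1.
  i=1: a_1=3, p_1 = 3*4 + 1 = 13, q_1 = 3*1 + 0 = 3.
  i=2: a_2=2, p_2 = 2*13 + 4 = 30, q_2 = 2*3 + 1 = 7.
  i=3: a_3=7, p_3 = 7*30 + 13 = 223, q_3 = 7*7 + 3 = 52.
  i=4: a_4=7, p_4 = 7*223 + 30 = 1591, q_4 = 7*52 + 7 = 371.
  i=5: a_5=2, p_5 = 2*1591 + 223 = 3405, q_5 = 2*371 + 52 = 794.

4/1, 13/3, 30/7, 223/52, 1591/371, 3405/794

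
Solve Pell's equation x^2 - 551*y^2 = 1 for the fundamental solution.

(x, y) = (8380, 357)

First expand sqrt(551) as a continued fraction. With x_i = (sqrt(551) + m_i)/d_i and (m_0, d_0) = (0, 1): a_0 = floor(sqrt(551)) = 23, since 23^2 = 529 <= 551 < 576 = 24^2.
Iterate m_{i+1} = d_i*a_i - m_i, d_{i+1} = (551 - m_{i+1}^2)/d_i, a_{i+1} = floor((a_0 + m_{i+1})/d_{i+1}):
  m_1 = 1*23 - 0 = 23, d_1 = (551 - 23^2)/1 = 22/1 = 22, a_1 = floor((23 + 23)/22) = 2.
  m_2 = 22*2 - 23 = 21, d_2 = (551 - 21^2)/22 = 110/22 = 5, a_2 = floor((23 + 21)/5) = 8.
  m_3 = 5*8 - 21 = 19, d_3 = (551 - 19^2)/5 = 190/5 = 38, a_3 = floor((23 + 19)/38) = 1.
  m_4 = 38*1 - 19 = 19, d_4 = (551 - 19^2)/38 = 190/38 = 5, a_4 = floor((23 + 19)/5) = 8.
  m_5 = 5*8 - 19 = 21, d_5 = (551 - 21^2)/5 = 110/5 = 22, a_5 = floor((23 + 21)/22) = 2.
  m_6 = 22*2 - 21 = 23, d_6 = (551 - 23^2)/22 = 22/22 = 1, a_6 = floor((23 + 23)/1) = 46.
  m_7 = 1*46 - 23 = 23, d_7 = (551 - 23^2)/1 = 22/1 = 22: (m_7, d_7) = (m_1, d_1) = (23, 22), so from here the quotients repeat a_1, ..., a_6; the period length is 6.
So sqrt(551) = [23; (2, 8, 1, 8, 2, 46)] with period length k = 6.
k is even, so the fundamental solution of x^2 - 551y^2 = 1 is (p_{k-1}, q_{k-1}) = (p_5, q_5); compute convergents through index 5.
Convergents (p_i = a_i*p_{i-1} + p_{i-2}, q_i = a_i*q_{i-1} + q_{i-2} with p_{-2}=0, p_{-1}=1, q_{-2}=1, q_{-1}=0):
  i=0: a_0=23, p_0 = 23*1 + 0 = 23, q_0 = 23*0 + 1 = 1.
  i=1: a_1=2, p_1 = 2*23 + 1 = 47, q_1 = 2*1 + 0 = 2.
  i=2: a_2=8, p_2 = 8*47 + 23 = 399, q_2 = 8*2 + 1 = 17.
  i=3: a_3=1, p_3 = 1*399 + 47 = 446, q_3 = 1*17 + 2 = 19.
  i=4: a_4=8, p_4 = 8*446 + 399 = 3967, q_4 = 8*19 + 17 = 169.
  i=5: a_5=2, p_5 = 2*3967 + 446 = 8380, q_5 = 2*169 + 19 = 357.
Check: 8380^2 - 551*357^2 = 70224400 - 70224399 = 1, so (x, y) = (8380, 357) solves the equation, and by the theorem it is the least positive solution.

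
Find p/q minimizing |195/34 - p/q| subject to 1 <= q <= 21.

Expand x = 195/34 as a continued fraction with the Euclidean algorithm:
  195 = 5*34 + 25, so a_0 = 5.
  34 = 1*25 + 9, so a_1 = 1.
  25 = 2*9 + 7, so a_2 = 2.
  9 = 1*7 + 2, so a_3 = 1.
  7 = 3*2 + 1, so a_4 = 3.
  2 = 2*1 + 0, so a_5 = 2.
so x = [5; 1, 2, 1, 3, 2].
Convergents (p_i = a_i*p_{i-1} + p_{i-2}, q_i = a_i*q_{i-1} + q_{i-2} with p_{-2}=0, p_{-1}=1, q_{-2}=1, q_{-1}=0), until the denominator exceeds 21:
  i=0: a_0=5, p_0 = 5*1 + 0 = 5, q_0 = 5*0 + 1 = 1.
  i=1: a_1=1, p_1 = 1*5 + 1 = 6, q_1 = 1*1 + 0 = 1.
  i=2: a_2=2, p_2 = 2*6 + 5 = 17, q_2 = 2*1 + 1 = 3.
  i=3: a_3=1, p_3 = 1*17 + 6 = 23, q_3 = 1*3 + 1 = 4.
  i=4: a_4=3, p_4 = 3*23 + 17 = 86, q_4 = 3*4 + 3 = 15.
  i=5: a_5=2, p_5 = 2*86 + 23 = 195, q_5 = 2*15 + 4 = 34.
q_5 = 34 > 21, so the last convergent with denominator <= 21 is p_4/q_4 = 86/15.
The closest fraction with denominator <= 21 is either p_4/q_4 or the intermediate fraction (k*p_4 + p_3)/(k*q_4 + q_3) with the largest k >= 1 whose denominator stays <= 21; these approach x as k grows, and every other convergent or intermediate fraction in range is farther away.
Largest k: floor((21 - q_3)/q_4) = floor((21 - 4)/15) = 1.
That gives (1*86 + 23)/(1*15 + 4) = 109/19.
Compare the errors: |x - 86/15| = |195*15 - 86*34|/(34*15) = 1/510, and |x - 109/19| = |195*19 - 109*34|/(34*19) = 1/646.
Cross-multiplying, 1*510 = 510 < 646 = 1*646, so 1/646 is smaller: the intermediate fraction 109/19 is closer to x than 86/15.

109/19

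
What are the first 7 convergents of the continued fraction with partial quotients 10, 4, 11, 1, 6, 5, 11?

10/1, 41/4, 461/45, 502/49, 3473/339, 17867/1744, 200010/19523

Using the convergent recurrence p_i = a_i*p_{i-1} + p_{i-2}, q_i = a_i*q_{i-1} + q_{i-2} with p_{-2}=0, p_{-1}=1, q_{-2}=1, q_{-1}=0:
  i=0: a_0=10, p_0 = 10*1 + 0 = 10, q_0 = 10*0 + 1 = 1.
  i=1: a_1=4, p_1 = 4*10 + 1 = 41, q_1 = 4*1 + 0 = 4.
  i=2: a_2=11, p_2 = 11*41 + 10 = 461, q_2 = 11*4 + 1 = 45.
  i=3: a_3=1, p_3 = 1*461 + 41 = 502, q_3 = 1*45 + 4 = 49.
  i=4: a_4=6, p_4 = 6*502 + 461 = 3473, q_4 = 6*49 + 45 = 339.
  i=5: a_5=5, p_5 = 5*3473 + 502 = 17867, q_5 = 5*339 + 49 = 1744.
  i=6: a_6=11, p_6 = 11*17867 + 3473 = 200010, q_6 = 11*1744 + 339 = 19523.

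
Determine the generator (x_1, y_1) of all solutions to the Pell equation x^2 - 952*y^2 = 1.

(x, y) = (11663, 378)

First expand sqrt(952) as a continued fraction. With x_i = (sqrt(952) + m_i)/d_i and (m_0, d_0) = (0, 1): a_0 = floor(sqrt(952)) = 30, since 30^2 = 900 <= 952 < 961 = 31^2.
Iterate m_{i+1} = d_i*a_i - m_i, d_{i+1} = (952 - m_{i+1}^2)/d_i, a_{i+1} = floor((a_0 + m_{i+1})/d_{i+1}):
  m_1 = 1*30 - 0 = 30, d_1 = (952 - 30^2)/1 = 52/1 = 52, a_1 = floor((30 + 30)/52) = 1.
  m_2 = 52*1 - 30 = 22, d_2 = (952 - 22^2)/52 = 468/52 = 9, a_2 = floor((30 + 22)/9) = 5.
  m_3 = 9*5 - 22 = 23, d_3 = (952 - 23^2)/9 = 423/9 = 47, a_3 = floor((30 + 23)/47) = 1.
  m_4 = 47*1 - 23 = 24, d_4 = (952 - 24^2)/47 = 376/47 = 8, a_4 = floor((30 + 24)/8) = 6.
  m_5 = 8*6 - 24 = 24, d_5 = (952 - 24^2)/8 = 376/8 = 47, a_5 = floor((30 + 24)/47) = 1.
  m_6 = 47*1 - 24 = 23, d_6 = (952 - 23^2)/47 = 423/47 = 9, a_6 = floor((30 + 23)/9) = 5.
  m_7 = 9*5 - 23 = 22, d_7 = (952 - 22^2)/9 = 468/9 = 52, a_7 = floor((30 + 22)/52) = 1.
  m_8 = 52*1 - 22 = 30, d_8 = (952 - 30^2)/52 = 52/52 = 1, a_8 = floor((30 + 30)/1) = 60.
  m_9 = 1*60 - 30 = 30, d_9 = (952 - 30^2)/1 = 52/1 = 52: (m_9, d_9) = (m_1, d_1) = (30, 52), so from here the quotients repeat a_1, ..., a_8; the period length is 8.
So sqrt(952) = [30; (1, 5, 1, 6, 1, 5, 1, 60)] with period length k = 8.
k is even, so the fundamental solution of x^2 - 952y^2 = 1 is (p_{k-1}, q_{k-1}) = (p_7, q_7); compute convergents through index 7.
Convergents (p_i = a_i*p_{i-1} + p_{i-2}, q_i = a_i*q_{i-1} + q_{i-2} with p_{-2}=0, p_{-1}=1, q_{-2}=1, q_{-1}=0):
  i=0: a_0=30, p_0 = 30*1 + 0 = 30, q_0 = 30*0 + 1 = 1.
  i=1: a_1=1, p_1 = 1*30 + 1 = 31, q_1 = 1*1 + 0 = 1.
  i=2: a_2=5, p_2 = 5*31 + 30 = 185, q_2 = 5*1 + 1 = 6.
  i=3: a_3=1, p_3 = 1*185 + 31 = 216, q_3 = 1*6 + 1 = 7.
  i=4: a_4=6, p_4 = 6*216 + 185 = 1481, q_4 = 6*7 + 6 = 48.
  i=5: a_5=1, p_5 = 1*1481 + 216 = 1697, q_5 = 1*48 + 7 = 55.
  i=6: a_6=5, p_6 = 5*1697 + 1481 = 9966, q_6 = 5*55 + 48 = 323.
  i=7: a_7=1, p_7 = 1*9966 + 1697 = 11663, q_7 = 1*323 + 55 = 378.
Check: 11663^2 - 952*378^2 = 136025569 - 136025568 = 1, so (x, y) = (11663, 378) solves the equation, and by the theorem it is the least positive solution.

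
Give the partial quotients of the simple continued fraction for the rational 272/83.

Run the Euclidean algorithm on 272 and 83; the successive quotients are the partial quotients a_0, a_1, ... (each step inverts the fractional part left over by the previous one):
  272 = 3*83 + 23, so a_0 = 3.
  83 = 3*23 + 14, so a_1 = 3.
  23 = 1*14 + 9, so a_2 = 1.
  14 = 1*9 + 5, so a_3 = 1.
  9 = 1*5 + 4, so a_4 = 1.
  5 = 1*4 + 1, so a_5 = 1.
  4 = 4*1 + 0, so a_6 = 4.
The remainder reaches 0 after 7 divisions, so the expansion has 7 partial quotients, read off in order.

[3; 3, 1, 1, 1, 1, 4]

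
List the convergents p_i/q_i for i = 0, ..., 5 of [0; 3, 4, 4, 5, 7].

0/1, 1/3, 4/13, 17/55, 89/288, 640/2071

Using the convergent recurrence p_i = a_i*p_{i-1} + p_{i-2}, q_i = a_i*q_{i-1} + q_{i-2} with p_{-2}=0, p_{-1}=1, q_{-2}=1, q_{-1}=0:
  i=0: a_0=0, p_0 = 0*1 + 0 = 0, q_0 = 0*0 + 1 = 1.
  i=1: a_1=3, p_1 = 3*0 + 1 = 1, q_1 = 3*1 + 0 = 3.
  i=2: a_2=4, p_2 = 4*1 + 0 = 4, q_2 = 4*3 + 1 = 13.
  i=3: a_3=4, p_3 = 4*4 + 1 = 17, q_3 = 4*13 + 3 = 55.
  i=4: a_4=5, p_4 = 5*17 + 4 = 89, q_4 = 5*55 + 13 = 288.
  i=5: a_5=7, p_5 = 7*89 + 17 = 640, q_5 = 7*288 + 55 = 2071.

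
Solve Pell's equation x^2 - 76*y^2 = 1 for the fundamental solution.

First expand sqrt(76) as a continued fraction. With x_i = (sqrt(76) + m_i)/d_i and (m_0, d_0) = (0, 1): a_0 = floor(sqrt(76)) = 8, since 8^2 = 64 <= 76 < 81 = 9^2.
Iterate m_{i+1} = d_i*a_i - m_i, d_{i+1} = (76 - m_{i+1}^2)/d_i, a_{i+1} = floor((a_0 + m_{i+1})/d_{i+1}):
  m_1 = 1*8 - 0 = 8, d_1 = (76 - 8^2)/1 = 12/1 = 12, a_1 = floor((8 + 8)/12) = 1.
  m_2 = 12*1 - 8 = 4, d_2 = (76 - 4^2)/12 = 60/12 = 5, a_2 = floor((8 + 4)/5) = 2.
  m_3 = 5*2 - 4 = 6, d_3 = (76 - 6^2)/5 = 40/5 = 8, a_3 = floor((8 + 6)/8) = 1.
  m_4 = 8*1 - 6 = 2, d_4 = (76 - 2^2)/8 = 72/8 = 9, a_4 = floor((8 + 2)/9) = 1.
  m_5 = 9*1 - 2 = 7, d_5 = (76 - 7^2)/9 = 27/9 = 3, a_5 = floor((8 + 7)/3) = 5.
  m_6 = 3*5 - 7 = 8, d_6 = (76 - 8^2)/3 = 12/3 = 4, a_6 = floor((8 + 8)/4) = 4.
  m_7 = 4*4 - 8 = 8, d_7 = (76 - 8^2)/4 = 12/4 = 3, a_7 = floor((8 + 8)/3) = 5.
  m_8 = 3*5 - 8 = 7, d_8 = (76 - 7^2)/3 = 27/3 = 9, a_8 = floor((8 + 7)/9) = 1.
  m_9 = 9*1 - 7 = 2, d_9 = (76 - 2^2)/9 = 72/9 = 8, a_9 = floor((8 + 2)/8) = 1.
  m_10 = 8*1 - 2 = 6, d_10 = (76 - 6^2)/8 = 40/8 = 5, a_10 = floor((8 + 6)/5) = 2.
  m_11 = 5*2 - 6 = 4, d_11 = (76 - 4^2)/5 = 60/5 = 12, a_11 = floor((8 + 4)/12) = 1.
  m_12 = 12*1 - 4 = 8, d_12 = (76 - 8^2)/12 = 12/12 = 1, a_12 = floor((8 + 8)/1) = 16.
  m_13 = 1*16 - 8 = 8, d_13 = (76 - 8^2)/1 = 12/1 = 12: (m_13, d_13) = (m_1, d_1) = (8, 12), so from here the quotients repeat a_1, ..., a_12; the period length is 12.
So sqrt(76) = [8; (1, 2, 1, 1, 5, 4, 5, 1, 1, 2, 1, 16)] with period length k = 12.
k is even, so the fundamental solution of x^2 - 76y^2 = 1 is (p_{k-1}, q_{k-1}) = (p_11, q_11); compute convergents through index 11.
Convergents (p_i = a_i*p_{i-1} + p_{i-2}, q_i = a_i*q_{i-1} + q_{i-2} with p_{-2}=0, p_{-1}=1, q_{-2}=1, q_{-1}=0):
  i=0: a_0=8, p_0 = 8*1 + 0 = 8, q_0 = 8*0 + 1 = 1.
  i=1: a_1=1, p_1 = 1*8 + 1 = 9, q_1 = 1*1 + 0 = 1.
  i=2: a_2=2, p_2 = 2*9 + 8 = 26, q_2 = 2*1 + 1 = 3.
  i=3: a_3=1, p_3 = 1*26 + 9 = 35, q_3 = 1*3 + 1 = 4.
  i=4: a_4=1, p_4 = 1*35 + 26 = 61, q_4 = 1*4 + 3 = 7.
  i=5: a_5=5, p_5 = 5*61 + 35 = 340, q_5 = 5*7 + 4 = 39.
  i=6: a_6=4, p_6 = 4*340 + 61 = 1421, q_6 = 4*39 + 7 = 163.
  i=7: a_7=5, p_7 = 5*1421 + 340 = 7445, q_7 = 5*163 + 39 = 854.
  i=8: a_8=1, p_8 = 1*7445 + 1421 = 8866, q_8 = 1*854 + 163 = 1017.
  i=9: a_9=1, p_9 = 1*8866 + 7445 = 16311, q_9 = 1*1017 + 854 = 1871.
  i=10: a_10=2, p_10 = 2*16311 + 8866 = 41488, q_10 = 2*1871 + 1017 = 4759.
  i=11: a_11=1, p_11 = 1*41488 + 16311 = 57799, q_11 = 1*4759 + 1871 = 6630.
Check: 57799^2 - 76*6630^2 = 3340724401 - 3340724400 = 1, so (x, y) = (57799, 6630) solves the equation, and by the theorem it is the least positive solution.

(x, y) = (57799, 6630)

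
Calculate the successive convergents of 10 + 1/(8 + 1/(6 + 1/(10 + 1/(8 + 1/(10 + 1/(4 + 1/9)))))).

10/1, 81/8, 496/49, 5041/498, 40824/4033, 413281/40828, 1693948/167345, 15658813/1546933

Using the convergent recurrence p_i = a_i*p_{i-1} + p_{i-2}, q_i = a_i*q_{i-1} + q_{i-2} with p_{-2}=0, p_{-1}=1, q_{-2}=1, q_{-1}=0:
  i=0: a_0=10, p_0 = 10*1 + 0 = 10, q_0 = 10*0 + 1 = 1.
  i=1: a_1=8, p_1 = 8*10 + 1 = 81, q_1 = 8*1 + 0 = 8.
  i=2: a_2=6, p_2 = 6*81 + 10 = 496, q_2 = 6*8 + 1 = 49.
  i=3: a_3=10, p_3 = 10*496 + 81 = 5041, q_3 = 10*49 + 8 = 498.
  i=4: a_4=8, p_4 = 8*5041 + 496 = 40824, q_4 = 8*498 + 49 = 4033.
  i=5: a_5=10, p_5 = 10*40824 + 5041 = 413281, q_5 = 10*4033 + 498 = 40828.
  i=6: a_6=4, p_6 = 4*413281 + 40824 = 1693948, q_6 = 4*40828 + 4033 = 167345.
  i=7: a_7=9, p_7 = 9*1693948 + 413281 = 15658813, q_7 = 9*167345 + 40828 = 1546933.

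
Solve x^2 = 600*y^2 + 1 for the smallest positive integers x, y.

(x, y) = (49, 2)

First expand sqrt(600) as a continued fraction. With x_i = (sqrt(600) + m_i)/d_i and (m_0, d_0) = (0, 1): a_0 = floor(sqrt(600)) = 24, since 24^2 = 576 <= 600 < 625 = 25^2.
Iterate m_{i+1} = d_i*a_i - m_i, d_{i+1} = (600 - m_{i+1}^2)/d_i, a_{i+1} = floor((a_0 + m_{i+1})/d_{i+1}):
  m_1 = 1*24 - 0 = 24, d_1 = (600 - 24^2)/1 = 24/1 = 24, a_1 = floor((24 + 24)/24) = 2.
  m_2 = 24*2 - 24 = 24, d_2 = (600 - 24^2)/24 = 24/24 = 1, a_2 = floor((24 + 24)/1) = 48.
  m_3 = 1*48 - 24 = 24, d_3 = (600 - 24^2)/1 = 24/1 = 24: (m_3, d_3) = (m_1, d_1) = (24, 24), so from here the quotients repeat a_1, a_2; the period length is 2.
So sqrt(600) = [24; (2, 48)] with period length k = 2.
k is even, so the fundamental solution of x^2 - 600y^2 = 1 is (p_{k-1}, q_{k-1}) = (p_1, q_1); compute convergents through index 1.
Convergents (p_i = a_i*p_{i-1} + p_{i-2}, q_i = a_i*q_{i-1} + q_{i-2} with p_{-2}=0, p_{-1}=1, q_{-2}=1, q_{-1}=0):
  i=0: a_0=24, p_0 = 24*1 + 0 = 24, q_0 = 24*0 + 1 = 1.
  i=1: a_1=2, p_1 = 2*24 + 1 = 49, q_1 = 2*1 + 0 = 2.
Check: 49^2 - 600*2^2 = 2401 - 2400 = 1, so (x, y) = (49, 2) solves the equation, and by the theorem it is the least positive solution.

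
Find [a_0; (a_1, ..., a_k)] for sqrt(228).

[15; (10, 30)]

Write x_i = (sqrt(228) + m_i)/d_i with (m_0, d_0) = (0, 1). a_0 = floor(sqrt(228)) = 15, since 15^2 = 225 <= 228 < 256 = 16^2.
Iterate m_{i+1} = d_i*a_i - m_i, d_{i+1} = (228 - m_{i+1}^2)/d_i, a_{i+1} = floor((a_0 + m_{i+1})/d_{i+1}):
  m_1 = 1*15 - 0 = 15, d_1 = (228 - 15^2)/1 = 3/1 = 3, a_1 = floor((15 + 15)/3) = 10.
  m_2 = 3*10 - 15 = 15, d_2 = (228 - 15^2)/3 = 3/3 = 1, a_2 = floor((15 + 15)/1) = 30.
  m_3 = 1*30 - 15 = 15, d_3 = (228 - 15^2)/1 = 3/1 = 3: (m_3, d_3) = (m_1, d_1) = (15, 3), so from here the quotients repeat a_1, a_2; the period length is 2.
Hence the expansion of sqrt(228) is a_0 = 15 followed by the repeating block 10, 30 (period 2).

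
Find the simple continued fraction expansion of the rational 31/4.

Run the Euclidean algorithm on 31 and 4; the successive quotients are the partial quotients a_0, a_1, ... (each step inverts the fractional part left over by the previous one):
  31 = 7*4 + 3, so a_0 = 7.
  4 = 1*3 + 1, so a_1 = 1.
  3 = 3*1 + 0, so a_2 = 3.
The remainder reaches 0 after 3 divisions, so the expansion has 3 partial quotients, read off in order.

[7; 1, 3]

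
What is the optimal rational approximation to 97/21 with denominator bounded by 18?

60/13

Expand x = 97/21 as a continued fraction with the Euclidean algorithm:
  97 = 4*21 + 13, so a_0 = 4.
  21 = 1*13 + 8, so a_1 = 1.
  13 = 1*8 + 5, so a_2 = 1.
  8 = 1*5 + 3, so a_3 = 1.
  5 = 1*3 + 2, so a_4 = 1.
  3 = 1*2 + 1, so a_5 = 1.
  2 = 2*1 + 0, so a_6 = 2.
so x = [4; 1, 1, 1, 1, 1, 2].
Convergents (p_i = a_i*p_{i-1} + p_{i-2}, q_i = a_i*q_{i-1} + q_{i-2} with p_{-2}=0, p_{-1}=1, q_{-2}=1, q_{-1}=0), until the denominator exceeds 18:
  i=0: a_0=4, p_0 = 4*1 + 0 = 4, q_0 = 4*0 + 1 = 1.
  i=1: a_1=1, p_1 = 1*4 + 1 = 5, q_1 = 1*1 + 0 = 1.
  i=2: a_2=1, p_2 = 1*5 + 4 = 9, q_2 = 1*1 + 1 = 2.
  i=3: a_3=1, p_3 = 1*9 + 5 = 14, q_3 = 1*2 + 1 = 3.
  i=4: a_4=1, p_4 = 1*14 + 9 = 23, q_4 = 1*3 + 2 = 5.
  i=5: a_5=1, p_5 = 1*23 + 14 = 37, q_5 = 1*5 + 3 = 8.
  i=6: a_6=2, p_6 = 2*37 + 23 = 97, q_6 = 2*8 + 5 = 21.
q_6 = 21 > 18, so the last convergent with denominator <= 18 is p_5/q_5 = 37/8.
The closest fraction with denominator <= 18 is either p_5/q_5 or the intermediate fraction (k*p_5 + p_4)/(k*q_5 + q_4) with the largest k >= 1 whose denominator stays <= 18; these approach x as k grows, and every other convergent or intermediate fraction in range is farther away.
Largest k: floor((18 - q_4)/q_5) = floor((18 - 5)/8) = 1.
That gives (1*37 + 23)/(1*8 + 5) = 60/13.
Compare the errors: |x - 37/8| = |97*8 - 37*21|/(21*8) = 1/168, and |x - 60/13| = |97*13 - 60*21|/(21*13) = 1/273.
Cross-multiplying, 1*168 = 168 < 273 = 1*273, so 1/273 is smaller: the intermediate fraction 60/13 is closer to x than 37/8.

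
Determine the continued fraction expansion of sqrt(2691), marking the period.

[51; (1, 6, 1, 102)]

Write x_i = (sqrt(2691) + m_i)/d_i with (m_0, d_0) = (0, 1). a_0 = floor(sqrt(2691)) = 51, since 51^2 = 2601 <= 2691 < 2704 = 52^2.
Iterate m_{i+1} = d_i*a_i - m_i, d_{i+1} = (2691 - m_{i+1}^2)/d_i, a_{i+1} = floor((a_0 + m_{i+1})/d_{i+1}):
  m_1 = 1*51 - 0 = 51, d_1 = (2691 - 51^2)/1 = 90/1 = 90, a_1 = floor((51 + 51)/90) = 1.
  m_2 = 90*1 - 51 = 39, d_2 = (2691 - 39^2)/90 = 1170/90 = 13, a_2 = floor((51 + 39)/13) = 6.
  m_3 = 13*6 - 39 = 39, d_3 = (2691 - 39^2)/13 = 1170/13 = 90, a_3 = floor((51 + 39)/90) = 1.
  m_4 = 90*1 - 39 = 51, d_4 = (2691 - 51^2)/90 = 90/90 = 1, a_4 = floor((51 + 51)/1) = 102.
  m_5 = 1*102 - 51 = 51, d_5 = (2691 - 51^2)/1 = 90/1 = 90: (m_5, d_5) = (m_1, d_1) = (51, 90), so from here the quotients repeat a_1, ..., a_4; the period length is 4.
Hence the expansion of sqrt(2691) is a_0 = 51 followed by the repeating block 1, 6, 1, 102 (period 4).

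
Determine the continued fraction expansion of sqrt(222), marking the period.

[14; (1, 8, 1, 28)]

Write x_i = (sqrt(222) + m_i)/d_i with (m_0, d_0) = (0, 1). a_0 = floor(sqrt(222)) = 14, since 14^2 = 196 <= 222 < 225 = 15^2.
Iterate m_{i+1} = d_i*a_i - m_i, d_{i+1} = (222 - m_{i+1}^2)/d_i, a_{i+1} = floor((a_0 + m_{i+1})/d_{i+1}):
  m_1 = 1*14 - 0 = 14, d_1 = (222 - 14^2)/1 = 26/1 = 26, a_1 = floor((14 + 14)/26) = 1.
  m_2 = 26*1 - 14 = 12, d_2 = (222 - 12^2)/26 = 78/26 = 3, a_2 = floor((14 + 12)/3) = 8.
  m_3 = 3*8 - 12 = 12, d_3 = (222 - 12^2)/3 = 78/3 = 26, a_3 = floor((14 + 12)/26) = 1.
  m_4 = 26*1 - 12 = 14, d_4 = (222 - 14^2)/26 = 26/26 = 1, a_4 = floor((14 + 14)/1) = 28.
  m_5 = 1*28 - 14 = 14, d_5 = (222 - 14^2)/1 = 26/1 = 26: (m_5, d_5) = (m_1, d_1) = (14, 26), so from here the quotients repeat a_1, ..., a_4; the period length is 4.
Hence the expansion of sqrt(222) is a_0 = 14 followed by the repeating block 1, 8, 1, 28 (period 4).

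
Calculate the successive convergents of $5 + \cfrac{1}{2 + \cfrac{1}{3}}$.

Using the convergent recurrence p_i = a_i*p_{i-1} + p_{i-2}, q_i = a_i*q_{i-1} + q_{i-2} with p_{-2}=0, p_{-1}=1, q_{-2}=1, q_{-1}=0:
  i=0: a_0=5, p_0 = 5*1 + 0 = 5, q_0 = 5*0 + 1 = 1.
  i=1: a_1=2, p_1 = 2*5 + 1 = 11, q_1 = 2*1 + 0 = 2.
  i=2: a_2=3, p_2 = 3*11 + 5 = 38, q_2 = 3*2 + 1 = 7.

5/1, 11/2, 38/7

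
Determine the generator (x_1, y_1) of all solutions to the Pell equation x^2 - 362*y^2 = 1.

(x, y) = (723, 38)

First expand sqrt(362) as a continued fraction. With x_i = (sqrt(362) + m_i)/d_i and (m_0, d_0) = (0, 1): a_0 = floor(sqrt(362)) = 19, since 19^2 = 361 <= 362 < 400 = 20^2.
Iterate m_{i+1} = d_i*a_i - m_i, d_{i+1} = (362 - m_{i+1}^2)/d_i, a_{i+1} = floor((a_0 + m_{i+1})/d_{i+1}):
  m_1 = 1*19 - 0 = 19, d_1 = (362 - 19^2)/1 = 1/1 = 1, a_1 = floor((19 + 19)/1) = 38.
  m_2 = 1*38 - 19 = 19, d_2 = (362 - 19^2)/1 = 1/1 = 1: (m_2, d_2) = (m_1, d_1) = (19, 1), so from here the quotient a_1 repeats; the period length is 1.
So sqrt(362) = [19; (38)] with period length k = 1.
k is odd, so (p_{k-1}, q_{k-1}) only solves x^2 - 362y^2 = -1 and the fundamental solution of x^2 - 362y^2 = 1 is (p_{2k-1}, q_{2k-1}) = (p_1, q_1); compute convergents through index 1, running through the period twice.
Convergents (p_i = a_i*p_{i-1} + p_{i-2}, q_i = a_i*q_{i-1} + q_{i-2} with p_{-2}=0, p_{-1}=1, q_{-2}=1, q_{-1}=0):
  i=0: a_0=19, p_0 = 19*1 + 0 = 19, q_0 = 19*0 + 1 = 1.
  i=1: a_1=38, p_1 = 38*19 + 1 = 723, q_1 = 38*1 + 0 = 38.
Indeed p_0^2 - 362*q_0^2 = 361 - 362 = -1, not +1.
Check: 723^2 - 362*38^2 = 522729 - 522728 = 1, so (x, y) = (723, 38) solves the equation, and by the theorem it is the least positive solution.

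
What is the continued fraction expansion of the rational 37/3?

[12; 3]

Run the Euclidean algorithm on 37 and 3; the successive quotients are the partial quotients a_0, a_1, ... (each step inverts the fractional part left over by the previous one):
  37 = 12*3 + 1, so a_0 = 12.
  3 = 3*1 + 0, so a_1 = 3.
The remainder reaches 0 after 2 divisions, so the expansion has 2 partial quotients, read off in order.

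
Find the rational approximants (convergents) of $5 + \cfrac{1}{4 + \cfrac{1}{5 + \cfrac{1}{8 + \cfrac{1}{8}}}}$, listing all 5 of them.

5/1, 21/4, 110/21, 901/172, 7318/1397

Using the convergent recurrence p_i = a_i*p_{i-1} + p_{i-2}, q_i = a_i*q_{i-1} + q_{i-2} with p_{-2}=0, p_{-1}=1, q_{-2}=1, q_{-1}=0:
  i=0: a_0=5, p_0 = 5*1 + 0 = 5, q_0 = 5*0 + 1 = 1.
  i=1: a_1=4, p_1 = 4*5 + 1 = 21, q_1 = 4*1 + 0 = 4.
  i=2: a_2=5, p_2 = 5*21 + 5 = 110, q_2 = 5*4 + 1 = 21.
  i=3: a_3=8, p_3 = 8*110 + 21 = 901, q_3 = 8*21 + 4 = 172.
  i=4: a_4=8, p_4 = 8*901 + 110 = 7318, q_4 = 8*172 + 21 = 1397.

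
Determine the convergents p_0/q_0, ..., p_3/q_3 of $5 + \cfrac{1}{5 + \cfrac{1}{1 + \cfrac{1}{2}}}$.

Using the convergent recurrence p_i = a_i*p_{i-1} + p_{i-2}, q_i = a_i*q_{i-1} + q_{i-2} with p_{-2}=0, p_{-1}=1, q_{-2}=1, q_{-1}=0:
  i=0: a_0=5, p_0 = 5*1 + 0 = 5, q_0 = 5*0 + 1 = 1.
  i=1: a_1=5, p_1 = 5*5 + 1 = 26, q_1 = 5*1 + 0 = 5.
  i=2: a_2=1, p_2 = 1*26 + 5 = 31, q_2 = 1*5 + 1 = 6.
  i=3: a_3=2, p_3 = 2*31 + 26 = 88, q_3 = 2*6 + 5 = 17.

5/1, 26/5, 31/6, 88/17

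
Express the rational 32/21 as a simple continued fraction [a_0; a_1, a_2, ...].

[1; 1, 1, 10]

Run the Euclidean algorithm on 32 and 21; the successive quotients are the partial quotients a_0, a_1, ... (each step inverts the fractional part left over by the previous one):
  32 = 1*21 + 11, so a_0 = 1.
  21 = 1*11 + 10, so a_1 = 1.
  11 = 1*10 + 1, so a_2 = 1.
  10 = 10*1 + 0, so a_3 = 10.
The remainder reaches 0 after 4 divisions, so the expansion has 4 partial quotients, read off in order.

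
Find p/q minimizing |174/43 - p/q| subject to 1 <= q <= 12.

49/12

Expand x = 174/43 as a continued fraction with the Euclidean algorithm:
  174 = 4*43 + 2, so a_0 = 4.
  43 = 21*2 + 1, so a_1 = 21.
  2 = 2*1 + 0, so a_2 = 2.
so x = [4; 21, 2].
Convergents (p_i = a_i*p_{i-1} + p_{i-2}, q_i = a_i*q_{i-1} + q_{i-2} with p_{-2}=0, p_{-1}=1, q_{-2}=1, q_{-1}=0), until the denominator exceeds 12:
  i=0: a_0=4, p_0 = 4*1 + 0 = 4, q_0 = 4*0 + 1 = 1.
  i=1: a_1=21, p_1 = 21*4 + 1 = 85, q_1 = 21*1 + 0 = 21.
q_1 = 21 > 12, so the last convergent with denominator <= 12 is p_0/q_0 = 4/1.
The closest fraction with denominator <= 12 is either p_0/q_0 or the intermediate fraction (k*p_0 + p_{-1})/(k*q_0 + q_{-1}) with the largest k >= 1 whose denominator stays <= 12; these approach x as k grows, and every other convergent or intermediate fraction in range is farther away.
Largest k: floor((12 - q_{-1})/q_0) = floor((12 - 0)/1) = 12 (using the seeds p_{-1} = 1, q_{-1} = 0).
That gives (12*4 + 1)/(12*1 + 0) = 49/12.
Compare the errors: |x - 4/1| = |174*1 - 4*43|/(43*1) = 2/43, and |x - 49/12| = |174*12 - 49*43|/(43*12) = 19/516.
Cross-multiplying, 19*43 = 817 < 1032 = 2*516, so 19/516 is smaller: the intermediate fraction 49/12 is closer to x than 4/1.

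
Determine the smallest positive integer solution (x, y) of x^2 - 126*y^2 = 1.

First expand sqrt(126) as a continued fraction. With x_i = (sqrt(126) + m_i)/d_i and (m_0, d_0) = (0, 1): a_0 = floor(sqrt(126)) = 11, since 11^2 = 121 <= 126 < 144 = 12^2.
Iterate m_{i+1} = d_i*a_i - m_i, d_{i+1} = (126 - m_{i+1}^2)/d_i, a_{i+1} = floor((a_0 + m_{i+1})/d_{i+1}):
  m_1 = 1*11 - 0 = 11, d_1 = (126 - 11^2)/1 = 5/1 = 5, a_1 = floor((11 + 11)/5) = 4.
  m_2 = 5*4 - 11 = 9, d_2 = (126 - 9^2)/5 = 45/5 = 9, a_2 = floor((11 + 9)/9) = 2.
  m_3 = 9*2 - 9 = 9, d_3 = (126 - 9^2)/9 = 45/9 = 5, a_3 = floor((11 + 9)/5) = 4.
  m_4 = 5*4 - 9 = 11, d_4 = (126 - 11^2)/5 = 5/5 = 1, a_4 = floor((11 + 11)/1) = 22.
  m_5 = 1*22 - 11 = 11, d_5 = (126 - 11^2)/1 = 5/1 = 5: (m_5, d_5) = (m_1, d_1) = (11, 5), so from here the quotients repeat a_1, ..., a_4; the period length is 4.
So sqrt(126) = [11; (4, 2, 4, 22)] with period length k = 4.
k is even, so the fundamental solution of x^2 - 126y^2 = 1 is (p_{k-1}, q_{k-1}) = (p_3, q_3); compute convergents through index 3.
Convergents (p_i = a_i*p_{i-1} + p_{i-2}, q_i = a_i*q_{i-1} + q_{i-2} with p_{-2}=0, p_{-1}=1, q_{-2}=1, q_{-1}=0):
  i=0: a_0=11, p_0 = 11*1 + 0 = 11, q_0 = 11*0 + 1 = 1.
  i=1: a_1=4, p_1 = 4*11 + 1 = 45, q_1 = 4*1 + 0 = 4.
  i=2: a_2=2, p_2 = 2*45 + 11 = 101, q_2 = 2*4 + 1 = 9.
  i=3: a_3=4, p_3 = 4*101 + 45 = 449, q_3 = 4*9 + 4 = 40.
Check: 449^2 - 126*40^2 = 201601 - 201600 = 1, so (x, y) = (449, 40) solves the equation, and by the theorem it is the least positive solution.

(x, y) = (449, 40)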